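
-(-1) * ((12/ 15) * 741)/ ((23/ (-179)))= -530556/115 = -4613.53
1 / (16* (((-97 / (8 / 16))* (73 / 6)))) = -3/113296 = 0.00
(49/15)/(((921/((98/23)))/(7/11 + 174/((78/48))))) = 1.63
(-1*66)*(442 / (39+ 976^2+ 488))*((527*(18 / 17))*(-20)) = 108519840/317701 = 341.58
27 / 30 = 9/10 = 0.90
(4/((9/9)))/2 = 2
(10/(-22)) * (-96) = 480/11 = 43.64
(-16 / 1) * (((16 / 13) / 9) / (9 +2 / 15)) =-1280/5343 = -0.24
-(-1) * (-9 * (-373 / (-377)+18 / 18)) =-6750/377 = -17.90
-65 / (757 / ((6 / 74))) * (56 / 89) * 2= -21840/2492801 = -0.01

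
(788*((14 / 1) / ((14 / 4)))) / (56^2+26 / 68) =107168/106637 = 1.00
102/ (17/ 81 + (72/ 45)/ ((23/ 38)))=950130/26579 = 35.75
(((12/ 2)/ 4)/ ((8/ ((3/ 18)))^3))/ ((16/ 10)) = 5/589824 = 0.00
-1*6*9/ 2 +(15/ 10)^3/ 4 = -26.16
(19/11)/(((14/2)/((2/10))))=19/385 = 0.05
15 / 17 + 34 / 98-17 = -13137/833 = -15.77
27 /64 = 0.42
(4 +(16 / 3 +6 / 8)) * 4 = 121/3 = 40.33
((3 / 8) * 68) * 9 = 459/2 = 229.50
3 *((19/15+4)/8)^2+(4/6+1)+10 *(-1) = -11253/1600 = -7.03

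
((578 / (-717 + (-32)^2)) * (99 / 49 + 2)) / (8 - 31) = -113866/345989 = -0.33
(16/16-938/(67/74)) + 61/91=-94124/91 = -1034.33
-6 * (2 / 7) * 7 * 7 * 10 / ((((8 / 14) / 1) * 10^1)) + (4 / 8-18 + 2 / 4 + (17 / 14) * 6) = -1097/7 = -156.71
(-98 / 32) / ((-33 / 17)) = 833/528 = 1.58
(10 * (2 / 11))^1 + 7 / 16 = 397/176 = 2.26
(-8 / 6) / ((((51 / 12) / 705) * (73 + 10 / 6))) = -705/238 = -2.96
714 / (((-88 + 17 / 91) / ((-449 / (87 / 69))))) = 670986498/231739 = 2895.44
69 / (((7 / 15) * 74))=1035/518 = 2.00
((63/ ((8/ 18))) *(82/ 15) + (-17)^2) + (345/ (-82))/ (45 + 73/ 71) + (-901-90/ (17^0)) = 97554777/1339880 = 72.81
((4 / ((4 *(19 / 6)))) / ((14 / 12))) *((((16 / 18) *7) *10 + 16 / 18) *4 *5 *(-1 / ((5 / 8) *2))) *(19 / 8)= -4544/7 = -649.14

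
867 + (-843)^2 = 711516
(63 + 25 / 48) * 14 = 889.29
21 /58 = 0.36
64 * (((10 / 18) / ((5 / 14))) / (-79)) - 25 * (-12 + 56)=-782996/711 = -1101.26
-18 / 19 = -0.95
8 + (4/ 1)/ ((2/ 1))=10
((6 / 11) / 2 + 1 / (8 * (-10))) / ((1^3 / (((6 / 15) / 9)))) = 229/19800 = 0.01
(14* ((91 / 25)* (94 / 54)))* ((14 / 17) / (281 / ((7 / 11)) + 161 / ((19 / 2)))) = 8576372/53829225 = 0.16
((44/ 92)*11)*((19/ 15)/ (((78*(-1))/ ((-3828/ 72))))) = 733381/161460 = 4.54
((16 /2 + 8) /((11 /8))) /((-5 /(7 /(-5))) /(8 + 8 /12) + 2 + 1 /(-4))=46592/8657 = 5.38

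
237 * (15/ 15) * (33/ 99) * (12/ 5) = 948/5 = 189.60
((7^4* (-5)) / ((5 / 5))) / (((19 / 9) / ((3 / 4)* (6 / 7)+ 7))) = -1651545/38 = -43461.71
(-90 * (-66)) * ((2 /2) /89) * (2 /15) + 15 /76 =61527/6764 = 9.10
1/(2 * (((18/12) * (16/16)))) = 1/3 = 0.33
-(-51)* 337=17187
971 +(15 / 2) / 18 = 11657/12 = 971.42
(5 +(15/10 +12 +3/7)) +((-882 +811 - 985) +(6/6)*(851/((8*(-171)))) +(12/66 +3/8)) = -54623915/52668 = -1037.14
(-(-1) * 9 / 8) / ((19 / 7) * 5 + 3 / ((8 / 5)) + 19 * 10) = 21/3835 = 0.01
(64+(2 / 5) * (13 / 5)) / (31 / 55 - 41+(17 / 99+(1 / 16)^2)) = -41209344/25509205 = -1.62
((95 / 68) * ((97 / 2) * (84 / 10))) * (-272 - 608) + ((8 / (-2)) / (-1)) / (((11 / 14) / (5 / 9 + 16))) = -500778.07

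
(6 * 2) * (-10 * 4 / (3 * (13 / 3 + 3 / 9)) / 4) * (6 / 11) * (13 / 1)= -4680/77 = -60.78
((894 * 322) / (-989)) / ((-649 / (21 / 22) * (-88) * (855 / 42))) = -153321/641581930 = 0.00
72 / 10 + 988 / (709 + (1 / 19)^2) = 1099754/127975 = 8.59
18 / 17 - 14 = -220/17 = -12.94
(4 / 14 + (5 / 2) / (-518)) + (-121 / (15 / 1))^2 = 15233551/233100 = 65.35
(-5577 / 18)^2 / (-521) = -3455881/18756 = -184.25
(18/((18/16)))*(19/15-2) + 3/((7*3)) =-1217/105 = -11.59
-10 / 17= -0.59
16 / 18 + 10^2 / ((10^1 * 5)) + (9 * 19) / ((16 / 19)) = 205.95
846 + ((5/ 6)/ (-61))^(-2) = 155106/25 = 6204.24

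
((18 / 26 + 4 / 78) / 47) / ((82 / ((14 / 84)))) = 29/901836 = 0.00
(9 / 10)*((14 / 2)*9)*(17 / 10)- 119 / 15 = 26537/300 = 88.46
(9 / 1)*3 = 27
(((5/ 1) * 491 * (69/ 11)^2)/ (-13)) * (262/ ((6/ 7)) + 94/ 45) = -327011401/143 = -2286793.01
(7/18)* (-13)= -91/18 = -5.06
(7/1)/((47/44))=308/47 = 6.55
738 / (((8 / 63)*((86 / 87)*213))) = 674163/24424 = 27.60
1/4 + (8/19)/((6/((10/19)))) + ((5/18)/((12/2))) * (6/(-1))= 119/12996 = 0.01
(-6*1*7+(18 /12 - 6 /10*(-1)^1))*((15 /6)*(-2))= 199.50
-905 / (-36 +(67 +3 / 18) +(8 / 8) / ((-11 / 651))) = 59730/1849 = 32.30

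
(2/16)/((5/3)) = 3/40 = 0.08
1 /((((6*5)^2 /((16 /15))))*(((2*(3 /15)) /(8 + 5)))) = 0.04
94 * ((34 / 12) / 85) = 47/15 = 3.13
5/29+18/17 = 607/493 = 1.23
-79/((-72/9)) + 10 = 159/8 = 19.88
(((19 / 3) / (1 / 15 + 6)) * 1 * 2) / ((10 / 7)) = 19/13 = 1.46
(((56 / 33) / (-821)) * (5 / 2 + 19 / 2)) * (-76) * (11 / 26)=8512/10673 = 0.80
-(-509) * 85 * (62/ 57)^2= 166310660/3249 = 51188.26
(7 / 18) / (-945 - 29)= -7/17532 = 0.00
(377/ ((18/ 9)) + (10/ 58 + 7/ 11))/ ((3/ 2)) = 126.21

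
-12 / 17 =-0.71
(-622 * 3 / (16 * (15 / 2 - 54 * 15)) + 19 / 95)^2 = 546121/4579600 = 0.12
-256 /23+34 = 526/23 = 22.87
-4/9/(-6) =2/27 = 0.07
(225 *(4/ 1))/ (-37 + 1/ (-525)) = -236250/9713 = -24.32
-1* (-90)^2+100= -8000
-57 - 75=-132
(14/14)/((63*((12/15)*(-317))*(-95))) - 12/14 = -0.86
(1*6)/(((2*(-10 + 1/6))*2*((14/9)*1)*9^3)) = -1/7434 = 0.00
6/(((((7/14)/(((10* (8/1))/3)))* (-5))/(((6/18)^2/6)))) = -32/27 = -1.19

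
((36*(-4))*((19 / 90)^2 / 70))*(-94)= 67868/7875 = 8.62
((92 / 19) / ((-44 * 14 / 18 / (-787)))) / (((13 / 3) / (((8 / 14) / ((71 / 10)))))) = 19549080/9452443 = 2.07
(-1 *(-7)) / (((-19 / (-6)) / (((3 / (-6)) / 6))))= -7/38 = -0.18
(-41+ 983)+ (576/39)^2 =1160.13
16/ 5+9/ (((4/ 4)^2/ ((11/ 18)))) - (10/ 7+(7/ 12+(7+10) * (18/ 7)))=-15551/420 = -37.03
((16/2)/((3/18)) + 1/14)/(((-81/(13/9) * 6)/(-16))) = 34996/15309 = 2.29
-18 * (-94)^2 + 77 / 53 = -8429467/53 = -159046.55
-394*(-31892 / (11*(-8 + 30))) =6282724/121 = 51923.34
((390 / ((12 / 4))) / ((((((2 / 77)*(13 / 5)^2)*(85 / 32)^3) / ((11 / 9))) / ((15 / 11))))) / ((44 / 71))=106.24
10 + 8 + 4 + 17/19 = 435/19 = 22.89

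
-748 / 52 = -187/13 = -14.38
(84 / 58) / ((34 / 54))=1134/493 = 2.30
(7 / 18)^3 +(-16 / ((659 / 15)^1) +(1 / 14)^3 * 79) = -45575885/164780973 = -0.28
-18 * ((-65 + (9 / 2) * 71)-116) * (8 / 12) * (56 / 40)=-11634/5 = -2326.80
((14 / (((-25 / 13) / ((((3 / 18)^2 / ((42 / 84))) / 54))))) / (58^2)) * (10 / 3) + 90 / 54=20436209/12261780 = 1.67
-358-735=-1093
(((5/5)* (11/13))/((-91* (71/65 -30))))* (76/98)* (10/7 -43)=-608190/58649227 = -0.01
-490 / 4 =-245/2 = -122.50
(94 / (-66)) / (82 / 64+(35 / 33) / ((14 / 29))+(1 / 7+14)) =-10528/130255 = -0.08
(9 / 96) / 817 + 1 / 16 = 1637/26144 = 0.06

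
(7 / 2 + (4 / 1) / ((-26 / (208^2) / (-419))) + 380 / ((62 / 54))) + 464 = 172959073/62 = 2789662.47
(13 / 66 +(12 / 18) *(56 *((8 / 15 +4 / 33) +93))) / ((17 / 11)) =1153889/510 = 2262.53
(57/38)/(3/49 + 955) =147/93596 = 0.00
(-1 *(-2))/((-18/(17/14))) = -17/126 = -0.13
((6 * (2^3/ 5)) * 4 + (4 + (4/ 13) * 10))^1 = 2956/65 = 45.48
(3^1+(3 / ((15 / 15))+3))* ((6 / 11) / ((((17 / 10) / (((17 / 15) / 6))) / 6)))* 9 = 324/11 = 29.45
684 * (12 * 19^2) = 2963088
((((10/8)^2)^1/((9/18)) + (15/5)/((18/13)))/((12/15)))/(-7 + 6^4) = 0.01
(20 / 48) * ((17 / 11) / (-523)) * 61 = -5185/69036 = -0.08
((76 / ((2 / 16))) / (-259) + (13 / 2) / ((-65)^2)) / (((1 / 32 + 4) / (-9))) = 18957168/3619525 = 5.24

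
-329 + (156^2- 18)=23989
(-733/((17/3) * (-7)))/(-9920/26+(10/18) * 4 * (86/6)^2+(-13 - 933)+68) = -2315547/100620926 = -0.02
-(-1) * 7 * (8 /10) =28/5 = 5.60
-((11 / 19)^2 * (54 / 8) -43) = 58825/1444 = 40.74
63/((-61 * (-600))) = 21/12200 = 0.00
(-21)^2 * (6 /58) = 1323/29 = 45.62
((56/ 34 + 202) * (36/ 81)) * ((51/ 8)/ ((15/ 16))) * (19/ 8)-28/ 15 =21898/15 = 1459.87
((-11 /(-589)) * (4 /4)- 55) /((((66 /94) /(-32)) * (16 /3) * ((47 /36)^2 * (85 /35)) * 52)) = 13353984/6117943 = 2.18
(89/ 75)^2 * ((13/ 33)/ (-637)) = -7921/9095625 = 0.00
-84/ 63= -4/3 = -1.33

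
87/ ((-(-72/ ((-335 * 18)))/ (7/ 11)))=-204015/44 = -4636.70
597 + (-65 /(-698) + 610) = 842551/698 = 1207.09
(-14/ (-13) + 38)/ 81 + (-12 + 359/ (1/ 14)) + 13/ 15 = 5015.35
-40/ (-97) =40/97 = 0.41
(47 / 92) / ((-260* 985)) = -47/23561200 = 0.00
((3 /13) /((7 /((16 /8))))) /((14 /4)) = 12/637 = 0.02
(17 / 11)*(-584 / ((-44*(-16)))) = -1241/968 = -1.28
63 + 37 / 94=5959/94 = 63.39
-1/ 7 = -0.14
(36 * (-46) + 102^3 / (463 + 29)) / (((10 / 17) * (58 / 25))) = 872865/2378 = 367.06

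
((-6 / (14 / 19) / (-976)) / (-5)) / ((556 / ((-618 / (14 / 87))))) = 1532331/132950720 = 0.01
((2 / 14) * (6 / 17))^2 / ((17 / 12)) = 432/240737 = 0.00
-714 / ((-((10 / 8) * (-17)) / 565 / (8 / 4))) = -37968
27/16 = 1.69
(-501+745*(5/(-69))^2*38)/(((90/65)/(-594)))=239884073/1587 = 151155.69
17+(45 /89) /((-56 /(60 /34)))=719513/42364 = 16.98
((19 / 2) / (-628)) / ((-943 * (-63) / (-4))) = 19/18654426 = 0.00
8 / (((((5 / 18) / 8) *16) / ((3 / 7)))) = 216/35 = 6.17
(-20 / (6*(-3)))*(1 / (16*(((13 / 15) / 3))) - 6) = -2005/312 = -6.43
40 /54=20/27 = 0.74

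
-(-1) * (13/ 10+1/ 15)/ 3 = 41/90 = 0.46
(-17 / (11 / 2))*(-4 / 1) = 136/11 = 12.36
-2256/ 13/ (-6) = 376/13 = 28.92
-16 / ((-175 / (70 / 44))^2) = -4/3025 = 0.00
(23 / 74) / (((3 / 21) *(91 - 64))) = 161/1998 = 0.08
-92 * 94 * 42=-363216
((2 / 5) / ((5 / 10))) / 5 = 4/25 = 0.16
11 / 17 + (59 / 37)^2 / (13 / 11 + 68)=12110846/17710753 = 0.68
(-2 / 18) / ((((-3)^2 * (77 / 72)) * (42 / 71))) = -284/14553 = -0.02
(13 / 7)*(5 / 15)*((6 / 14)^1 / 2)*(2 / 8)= 13/392 = 0.03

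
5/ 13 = 0.38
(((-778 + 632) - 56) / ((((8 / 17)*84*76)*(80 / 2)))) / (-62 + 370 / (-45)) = 5151/215183360 = 0.00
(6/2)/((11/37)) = 111/11 = 10.09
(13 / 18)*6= 13/3 = 4.33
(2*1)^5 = 32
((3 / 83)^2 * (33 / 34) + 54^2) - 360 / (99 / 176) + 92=2368.00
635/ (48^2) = 635/2304 = 0.28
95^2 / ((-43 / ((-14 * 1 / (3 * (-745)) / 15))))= -5054/57663 = -0.09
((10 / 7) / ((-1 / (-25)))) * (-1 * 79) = -19750/7 = -2821.43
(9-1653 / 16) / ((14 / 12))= -4527/56 = -80.84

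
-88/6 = -44/3 = -14.67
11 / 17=0.65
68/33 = 2.06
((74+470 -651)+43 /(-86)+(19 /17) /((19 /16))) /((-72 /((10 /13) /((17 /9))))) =0.60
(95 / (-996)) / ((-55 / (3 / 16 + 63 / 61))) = 7543/3564352 = 0.00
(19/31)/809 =19/25079 = 0.00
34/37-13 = -447/37 = -12.08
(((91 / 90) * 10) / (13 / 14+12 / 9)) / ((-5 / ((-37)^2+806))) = -36946/19 = -1944.53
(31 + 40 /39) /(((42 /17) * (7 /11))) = 233563/11466 = 20.37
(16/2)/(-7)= -8/7 = -1.14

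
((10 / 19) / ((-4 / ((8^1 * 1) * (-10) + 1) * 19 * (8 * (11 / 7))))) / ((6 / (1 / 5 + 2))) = 553/34656 = 0.02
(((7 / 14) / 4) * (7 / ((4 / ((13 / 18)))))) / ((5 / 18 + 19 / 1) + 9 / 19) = 247/30880 = 0.01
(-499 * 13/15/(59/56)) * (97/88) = -4404673/9735 = -452.46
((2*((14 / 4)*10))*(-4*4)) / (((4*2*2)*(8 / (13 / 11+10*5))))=-19705/44 = -447.84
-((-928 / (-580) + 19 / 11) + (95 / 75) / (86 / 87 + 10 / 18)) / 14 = -45966/155155 = -0.30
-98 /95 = -1.03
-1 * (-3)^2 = -9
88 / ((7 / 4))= 352/7 = 50.29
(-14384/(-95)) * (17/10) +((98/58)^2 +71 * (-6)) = -66211851/399475 = -165.75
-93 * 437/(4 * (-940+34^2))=-13547/288 = -47.04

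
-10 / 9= -1.11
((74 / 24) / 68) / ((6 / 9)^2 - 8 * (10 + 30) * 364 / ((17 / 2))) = -111/33545152 = 0.00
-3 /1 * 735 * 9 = -19845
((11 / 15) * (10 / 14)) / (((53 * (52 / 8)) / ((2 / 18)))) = 22/130221 = 0.00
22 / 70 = 11/35 = 0.31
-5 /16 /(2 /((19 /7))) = -95/224 = -0.42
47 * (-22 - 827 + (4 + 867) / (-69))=-2794244/69 = -40496.29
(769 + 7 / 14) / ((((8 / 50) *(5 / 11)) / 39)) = 3301155/8 = 412644.38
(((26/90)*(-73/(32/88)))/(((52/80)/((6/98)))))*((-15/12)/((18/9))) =4015/1176 = 3.41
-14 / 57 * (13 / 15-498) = 104398/855 = 122.10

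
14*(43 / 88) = 301/44 = 6.84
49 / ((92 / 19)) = 931/92 = 10.12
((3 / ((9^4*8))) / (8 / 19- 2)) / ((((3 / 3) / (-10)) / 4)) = 19/13122 = 0.00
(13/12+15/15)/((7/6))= 25/14 = 1.79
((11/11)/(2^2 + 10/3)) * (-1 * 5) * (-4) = 30/11 = 2.73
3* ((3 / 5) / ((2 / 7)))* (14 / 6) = 14.70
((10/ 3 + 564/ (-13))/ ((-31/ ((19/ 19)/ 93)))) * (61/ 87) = 0.01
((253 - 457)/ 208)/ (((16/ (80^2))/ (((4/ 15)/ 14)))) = -680/91 = -7.47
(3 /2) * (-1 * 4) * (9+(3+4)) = -96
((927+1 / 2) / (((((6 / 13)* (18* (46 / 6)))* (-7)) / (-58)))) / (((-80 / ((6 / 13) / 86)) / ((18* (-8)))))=4611/3956 = 1.17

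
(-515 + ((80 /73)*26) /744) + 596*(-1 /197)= -692773019/1337433 = -517.99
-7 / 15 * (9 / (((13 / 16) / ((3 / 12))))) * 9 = -756/65 = -11.63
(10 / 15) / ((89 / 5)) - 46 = -12272/267 = -45.96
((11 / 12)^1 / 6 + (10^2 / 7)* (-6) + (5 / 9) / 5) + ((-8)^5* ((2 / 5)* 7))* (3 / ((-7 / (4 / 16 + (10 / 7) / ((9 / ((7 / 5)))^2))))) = 419739319/37800 = 11104.21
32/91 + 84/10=3982/455 = 8.75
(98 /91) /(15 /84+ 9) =392/3341 = 0.12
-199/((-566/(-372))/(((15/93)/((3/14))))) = -27860/283 = -98.45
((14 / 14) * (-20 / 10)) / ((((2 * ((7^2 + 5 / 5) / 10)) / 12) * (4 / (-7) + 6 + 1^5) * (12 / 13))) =-91/225 = -0.40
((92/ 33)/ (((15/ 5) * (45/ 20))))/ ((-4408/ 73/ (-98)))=329084/490941 = 0.67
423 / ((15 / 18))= 2538/5 = 507.60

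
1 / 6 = 0.17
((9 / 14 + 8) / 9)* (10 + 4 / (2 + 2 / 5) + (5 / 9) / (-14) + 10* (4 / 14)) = 220825/15876 = 13.91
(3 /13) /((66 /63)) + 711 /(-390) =-1146/715 = -1.60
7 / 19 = 0.37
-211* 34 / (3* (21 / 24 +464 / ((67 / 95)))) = -3845264/1059327 = -3.63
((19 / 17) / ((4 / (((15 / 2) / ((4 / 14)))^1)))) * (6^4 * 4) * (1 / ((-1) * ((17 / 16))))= -10342080/289 = -35785.74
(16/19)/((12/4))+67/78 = 563/494 = 1.14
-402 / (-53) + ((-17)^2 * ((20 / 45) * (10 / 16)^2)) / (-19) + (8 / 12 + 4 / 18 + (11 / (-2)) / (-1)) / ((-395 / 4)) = 55897661/11455632 = 4.88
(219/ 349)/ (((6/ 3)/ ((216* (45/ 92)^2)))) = 11973825/738484 = 16.21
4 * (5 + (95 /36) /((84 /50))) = 9935/378 = 26.28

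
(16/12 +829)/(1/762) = 632714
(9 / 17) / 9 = 1/17 = 0.06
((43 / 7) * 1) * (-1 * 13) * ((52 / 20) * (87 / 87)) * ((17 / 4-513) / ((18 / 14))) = 2957669/36 = 82157.47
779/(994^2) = 779/988036 = 0.00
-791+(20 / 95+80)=-13505/19 = -710.79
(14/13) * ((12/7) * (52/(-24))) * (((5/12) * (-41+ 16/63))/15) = 2567/567 = 4.53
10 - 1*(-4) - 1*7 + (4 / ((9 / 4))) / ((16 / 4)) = 7.44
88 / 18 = 44/9 = 4.89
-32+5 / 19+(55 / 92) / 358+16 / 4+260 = 145347613/625784 = 232.26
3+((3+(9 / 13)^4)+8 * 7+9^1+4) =2148636/28561 = 75.23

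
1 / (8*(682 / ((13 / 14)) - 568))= 13/17312 = 0.00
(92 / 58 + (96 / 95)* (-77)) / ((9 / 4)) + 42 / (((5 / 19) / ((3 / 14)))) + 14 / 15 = 1.26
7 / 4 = 1.75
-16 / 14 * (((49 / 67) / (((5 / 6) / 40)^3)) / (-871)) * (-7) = -43352064/58357 = -742.88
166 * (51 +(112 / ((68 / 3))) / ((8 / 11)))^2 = 320481675/578 = 554466.57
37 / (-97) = -37/97 = -0.38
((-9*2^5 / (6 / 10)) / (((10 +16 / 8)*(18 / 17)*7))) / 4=-85/63 = -1.35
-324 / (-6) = 54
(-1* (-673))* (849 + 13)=580126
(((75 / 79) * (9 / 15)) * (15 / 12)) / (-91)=-225/28756 = -0.01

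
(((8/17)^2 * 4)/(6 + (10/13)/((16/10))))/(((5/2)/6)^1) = 159744/486965 = 0.33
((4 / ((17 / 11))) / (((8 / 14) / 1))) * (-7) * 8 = -4312/17 = -253.65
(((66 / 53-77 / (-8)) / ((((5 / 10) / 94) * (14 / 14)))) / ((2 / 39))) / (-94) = -179751/424 = -423.94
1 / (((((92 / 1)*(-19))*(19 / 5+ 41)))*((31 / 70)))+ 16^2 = 221954023/867008 = 256.00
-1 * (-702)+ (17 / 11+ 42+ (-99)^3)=-10665088/11 = -969553.45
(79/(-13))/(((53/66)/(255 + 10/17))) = -22654830/11713 = -1934.16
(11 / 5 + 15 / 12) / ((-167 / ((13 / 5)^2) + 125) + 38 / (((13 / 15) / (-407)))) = -3887/19992800 = 0.00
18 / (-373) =-18/373 = -0.05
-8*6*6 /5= -288/5 = -57.60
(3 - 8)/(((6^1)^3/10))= -25/108 = -0.23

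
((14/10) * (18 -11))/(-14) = -7/10 = -0.70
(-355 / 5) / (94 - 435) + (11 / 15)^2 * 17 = 9.35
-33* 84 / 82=-1386/41 = -33.80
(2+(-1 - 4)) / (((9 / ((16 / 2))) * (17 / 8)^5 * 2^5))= -8192/4259571 = 0.00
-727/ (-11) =727/11 = 66.09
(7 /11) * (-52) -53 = -947/11 = -86.09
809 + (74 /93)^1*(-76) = 69613/93 = 748.53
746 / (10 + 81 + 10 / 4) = 1492/187 = 7.98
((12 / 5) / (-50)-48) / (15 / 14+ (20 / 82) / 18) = -31026996/700625 = -44.28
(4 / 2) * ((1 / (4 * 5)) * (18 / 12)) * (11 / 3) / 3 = 11/60 = 0.18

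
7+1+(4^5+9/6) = 2067/2 = 1033.50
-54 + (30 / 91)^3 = -40665834/753571 = -53.96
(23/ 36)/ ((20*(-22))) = -23/15840 = 0.00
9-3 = 6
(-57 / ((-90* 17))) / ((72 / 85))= 19/432 = 0.04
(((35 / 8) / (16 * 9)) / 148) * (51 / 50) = 119/568320 = 0.00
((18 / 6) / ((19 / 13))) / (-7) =-39/133 = -0.29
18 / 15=6/5 = 1.20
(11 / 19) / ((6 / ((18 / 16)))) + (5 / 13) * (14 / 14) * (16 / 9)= 28181/35568 = 0.79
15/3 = 5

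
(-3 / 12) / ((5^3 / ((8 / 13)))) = -2/1625 = 0.00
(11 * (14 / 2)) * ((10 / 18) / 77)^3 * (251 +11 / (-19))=198250/27374193 = 0.01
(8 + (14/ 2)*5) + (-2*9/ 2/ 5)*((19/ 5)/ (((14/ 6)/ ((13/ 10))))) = 68581/1750 = 39.19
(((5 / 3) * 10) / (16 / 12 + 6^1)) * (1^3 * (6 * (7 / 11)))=1050/121 = 8.68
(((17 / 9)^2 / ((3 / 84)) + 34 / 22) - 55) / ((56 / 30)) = 7390/297 = 24.88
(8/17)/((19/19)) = 0.47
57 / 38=3/2 = 1.50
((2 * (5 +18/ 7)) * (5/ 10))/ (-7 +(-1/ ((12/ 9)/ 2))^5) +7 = 21187/3269 = 6.48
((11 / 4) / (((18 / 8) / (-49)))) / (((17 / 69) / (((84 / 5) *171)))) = -59356836/85 = -698315.72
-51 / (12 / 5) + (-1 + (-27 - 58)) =-429/4 = -107.25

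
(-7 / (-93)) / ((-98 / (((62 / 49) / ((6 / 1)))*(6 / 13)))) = -1/13377 = 0.00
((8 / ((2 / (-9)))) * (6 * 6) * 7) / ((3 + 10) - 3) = -4536/5 = -907.20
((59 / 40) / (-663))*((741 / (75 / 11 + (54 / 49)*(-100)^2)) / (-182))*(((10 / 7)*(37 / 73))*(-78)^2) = 936507/258810550 = 0.00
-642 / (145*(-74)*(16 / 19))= 6099/85840 = 0.07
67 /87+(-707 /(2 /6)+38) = -181154/87 = -2082.23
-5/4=-1.25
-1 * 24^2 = -576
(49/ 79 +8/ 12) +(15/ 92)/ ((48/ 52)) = 127645/87216 = 1.46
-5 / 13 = -0.38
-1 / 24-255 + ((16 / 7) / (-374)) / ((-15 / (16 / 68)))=-227017603/890120 = -255.04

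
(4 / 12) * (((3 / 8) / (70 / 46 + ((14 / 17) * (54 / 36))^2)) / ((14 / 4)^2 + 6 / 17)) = 112999/34722212 = 0.00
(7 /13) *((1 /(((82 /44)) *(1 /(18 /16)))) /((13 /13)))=0.33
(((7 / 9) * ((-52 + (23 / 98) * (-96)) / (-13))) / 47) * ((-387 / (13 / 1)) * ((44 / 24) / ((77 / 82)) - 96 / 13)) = 232884388/15179073 = 15.34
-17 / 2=-8.50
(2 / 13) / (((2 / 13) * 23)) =1/23 = 0.04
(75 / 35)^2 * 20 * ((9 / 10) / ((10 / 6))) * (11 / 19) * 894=23896620/931 = 25667.69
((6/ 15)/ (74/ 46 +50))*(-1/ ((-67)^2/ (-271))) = 12466/26642215 = 0.00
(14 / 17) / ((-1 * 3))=-14/51 = -0.27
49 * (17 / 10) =833/10 = 83.30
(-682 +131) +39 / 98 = -53959/98 = -550.60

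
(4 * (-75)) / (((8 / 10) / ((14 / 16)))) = -2625/8 = -328.12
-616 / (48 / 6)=-77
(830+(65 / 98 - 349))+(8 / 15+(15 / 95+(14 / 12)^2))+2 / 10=81094577/167580 = 483.92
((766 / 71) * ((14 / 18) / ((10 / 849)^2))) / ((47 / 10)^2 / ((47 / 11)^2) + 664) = 61348174/674713 = 90.92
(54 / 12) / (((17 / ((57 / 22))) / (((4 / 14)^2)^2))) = 2052/448987 = 0.00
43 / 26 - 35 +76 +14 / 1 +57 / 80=59661/1040 = 57.37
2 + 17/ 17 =3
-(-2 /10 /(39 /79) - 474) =92509/195 = 474.41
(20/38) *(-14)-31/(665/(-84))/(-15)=-3624/475 = -7.63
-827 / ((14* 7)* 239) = -827/23422 = -0.04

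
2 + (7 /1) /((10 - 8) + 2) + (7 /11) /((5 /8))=1049/220 = 4.77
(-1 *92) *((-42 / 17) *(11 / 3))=14168/17 = 833.41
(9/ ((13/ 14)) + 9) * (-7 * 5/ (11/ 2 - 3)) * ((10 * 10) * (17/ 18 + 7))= -207900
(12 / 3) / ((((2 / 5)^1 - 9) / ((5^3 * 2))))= -5000/43 = -116.28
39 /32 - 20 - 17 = -1145/32 = -35.78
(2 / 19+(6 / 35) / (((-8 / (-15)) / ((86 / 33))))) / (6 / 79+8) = 217961/1866788 = 0.12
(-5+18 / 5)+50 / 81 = -317/405 = -0.78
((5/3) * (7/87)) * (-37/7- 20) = -295/87 = -3.39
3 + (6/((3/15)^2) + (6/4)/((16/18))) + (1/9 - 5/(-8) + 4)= 22957/144 = 159.42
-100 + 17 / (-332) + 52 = -15953/332 = -48.05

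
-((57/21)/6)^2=-0.20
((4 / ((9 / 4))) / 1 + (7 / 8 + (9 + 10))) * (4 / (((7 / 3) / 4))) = 3118/21 = 148.48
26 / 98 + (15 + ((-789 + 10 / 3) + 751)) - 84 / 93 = -92528/4557 = -20.30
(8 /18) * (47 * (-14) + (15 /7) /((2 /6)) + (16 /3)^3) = -377900/1701 = -222.16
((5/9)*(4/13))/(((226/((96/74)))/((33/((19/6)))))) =10560/1032707 = 0.01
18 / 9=2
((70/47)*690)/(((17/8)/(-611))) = -5023200/17 = -295482.35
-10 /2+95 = 90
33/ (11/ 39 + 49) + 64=124295/1922 = 64.67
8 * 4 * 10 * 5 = 1600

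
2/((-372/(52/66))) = -13/3069 = 0.00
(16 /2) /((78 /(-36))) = -48/13 = -3.69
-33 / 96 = -11/32 = -0.34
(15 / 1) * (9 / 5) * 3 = 81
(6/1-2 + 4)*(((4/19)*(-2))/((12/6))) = -32/19 = -1.68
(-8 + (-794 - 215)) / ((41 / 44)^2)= -1968912/1681 = -1171.27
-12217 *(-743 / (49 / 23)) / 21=208776313/1029 = 202892.43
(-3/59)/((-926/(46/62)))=69/1693654 = 0.00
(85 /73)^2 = 7225/5329 = 1.36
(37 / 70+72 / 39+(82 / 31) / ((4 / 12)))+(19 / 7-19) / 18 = 795983/84630 = 9.41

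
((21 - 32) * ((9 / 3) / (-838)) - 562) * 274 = -64516451/419 = -153977.21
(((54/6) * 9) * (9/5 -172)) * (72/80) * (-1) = 620379/50 = 12407.58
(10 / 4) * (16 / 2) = 20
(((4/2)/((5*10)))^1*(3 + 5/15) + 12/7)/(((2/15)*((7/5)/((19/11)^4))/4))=252822740/717409 = 352.41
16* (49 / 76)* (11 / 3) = 2156/57 = 37.82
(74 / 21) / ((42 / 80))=2960/441 = 6.71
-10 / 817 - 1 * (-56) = 45742/817 = 55.99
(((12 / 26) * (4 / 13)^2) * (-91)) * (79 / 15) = -17696/845 = -20.94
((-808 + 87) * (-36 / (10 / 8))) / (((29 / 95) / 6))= 408135.72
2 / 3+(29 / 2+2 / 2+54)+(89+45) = 1225/6 = 204.17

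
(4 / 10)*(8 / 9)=16/45 = 0.36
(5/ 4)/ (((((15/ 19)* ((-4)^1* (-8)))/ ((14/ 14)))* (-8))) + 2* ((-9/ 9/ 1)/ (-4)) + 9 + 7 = 50669/3072 = 16.49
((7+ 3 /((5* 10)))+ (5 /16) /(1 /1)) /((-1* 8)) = -2949/3200 = -0.92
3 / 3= 1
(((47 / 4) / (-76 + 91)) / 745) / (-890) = -47/39783000 = 0.00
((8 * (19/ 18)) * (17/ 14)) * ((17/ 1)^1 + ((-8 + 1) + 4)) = 1292/9 = 143.56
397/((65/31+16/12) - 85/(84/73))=-344596/61141 = -5.64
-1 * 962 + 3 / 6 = -1923/2 = -961.50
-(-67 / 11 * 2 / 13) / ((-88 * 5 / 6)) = -0.01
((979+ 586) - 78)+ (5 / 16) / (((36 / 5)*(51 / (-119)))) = 2569361/1728 = 1486.90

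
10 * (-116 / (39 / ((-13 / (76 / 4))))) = 1160/57 = 20.35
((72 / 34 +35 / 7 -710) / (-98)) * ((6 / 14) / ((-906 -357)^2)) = 569/295283506 = 0.00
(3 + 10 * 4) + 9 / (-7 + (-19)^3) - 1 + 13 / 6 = 454859/10299 = 44.17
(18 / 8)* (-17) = -153/4 = -38.25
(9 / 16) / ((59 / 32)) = 18/59 = 0.31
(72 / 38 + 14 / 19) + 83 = 1627/19 = 85.63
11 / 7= 1.57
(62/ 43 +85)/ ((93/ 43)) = 39.97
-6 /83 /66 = -1/913 = 0.00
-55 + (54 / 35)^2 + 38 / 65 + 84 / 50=-801903/15925 = -50.35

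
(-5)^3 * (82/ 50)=-205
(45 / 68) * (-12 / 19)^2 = 1620/6137 = 0.26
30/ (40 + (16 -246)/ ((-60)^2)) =10800/14377 = 0.75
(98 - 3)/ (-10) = -9.50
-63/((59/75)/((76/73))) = -359100/4307 = -83.38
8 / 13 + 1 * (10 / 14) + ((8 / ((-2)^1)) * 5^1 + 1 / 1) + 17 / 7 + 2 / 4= -14.74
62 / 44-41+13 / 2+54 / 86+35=1200/473 = 2.54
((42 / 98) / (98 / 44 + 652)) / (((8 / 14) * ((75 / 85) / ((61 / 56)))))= 11407/8060080 = 0.00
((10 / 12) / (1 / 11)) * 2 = 55/3 = 18.33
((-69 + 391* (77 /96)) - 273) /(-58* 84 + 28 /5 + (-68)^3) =13625/153263232 = 0.00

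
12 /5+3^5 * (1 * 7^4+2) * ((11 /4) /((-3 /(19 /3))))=-67800597/20 = -3390029.85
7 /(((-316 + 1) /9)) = -1/5 = -0.20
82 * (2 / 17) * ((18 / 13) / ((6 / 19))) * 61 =570228/221 = 2580.22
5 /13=0.38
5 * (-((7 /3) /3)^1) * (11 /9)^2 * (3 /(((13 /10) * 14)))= -3025/3159 = -0.96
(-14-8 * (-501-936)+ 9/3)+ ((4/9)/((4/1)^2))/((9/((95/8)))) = 29769215/2592 = 11485.04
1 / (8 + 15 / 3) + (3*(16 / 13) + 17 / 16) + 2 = 1421/208 = 6.83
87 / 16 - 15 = -153/16 = -9.56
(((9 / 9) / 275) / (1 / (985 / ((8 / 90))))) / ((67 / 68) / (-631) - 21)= -19018971/9912485 = -1.92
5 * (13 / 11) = 65/11 = 5.91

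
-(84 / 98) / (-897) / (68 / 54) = 27/35581 = 0.00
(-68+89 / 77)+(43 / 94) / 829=-401081811/6000302 = -66.84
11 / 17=0.65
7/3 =2.33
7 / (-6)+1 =-1/6 = -0.17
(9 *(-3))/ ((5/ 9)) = -243/5 = -48.60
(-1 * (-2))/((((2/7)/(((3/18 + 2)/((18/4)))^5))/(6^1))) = 5198102/4782969 = 1.09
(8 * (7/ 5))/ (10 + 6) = 7/10 = 0.70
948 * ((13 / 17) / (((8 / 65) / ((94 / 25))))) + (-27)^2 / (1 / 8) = 27978.95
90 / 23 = 3.91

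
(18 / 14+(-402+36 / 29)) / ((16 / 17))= -1378581/3248 = -424.44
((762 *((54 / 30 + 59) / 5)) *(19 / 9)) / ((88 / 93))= 5685028/275 = 20672.83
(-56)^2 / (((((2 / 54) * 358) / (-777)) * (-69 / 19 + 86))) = -625006368/280135 = -2231.09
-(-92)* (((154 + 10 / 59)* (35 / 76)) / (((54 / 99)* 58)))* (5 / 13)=33560450/422617 = 79.41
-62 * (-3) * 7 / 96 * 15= 3255/16 = 203.44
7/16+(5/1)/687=4889/10992 = 0.44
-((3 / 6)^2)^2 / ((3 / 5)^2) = -25/144 = -0.17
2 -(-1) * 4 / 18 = 20/9 = 2.22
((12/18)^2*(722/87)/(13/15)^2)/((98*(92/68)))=613700/16570281 = 0.04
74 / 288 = 0.26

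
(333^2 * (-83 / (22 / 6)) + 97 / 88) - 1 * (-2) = -20080965/8 = -2510120.62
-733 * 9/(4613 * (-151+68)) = 6597/382879 = 0.02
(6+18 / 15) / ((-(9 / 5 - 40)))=36/191 = 0.19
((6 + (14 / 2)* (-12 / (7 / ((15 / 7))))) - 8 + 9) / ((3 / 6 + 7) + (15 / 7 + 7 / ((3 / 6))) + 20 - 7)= -262/513 = -0.51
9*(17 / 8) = 153/8 = 19.12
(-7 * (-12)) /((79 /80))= 6720/79 = 85.06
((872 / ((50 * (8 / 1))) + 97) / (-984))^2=2732409/268960000 = 0.01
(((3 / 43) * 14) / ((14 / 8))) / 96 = 1/172 = 0.01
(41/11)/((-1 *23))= -41/253 = -0.16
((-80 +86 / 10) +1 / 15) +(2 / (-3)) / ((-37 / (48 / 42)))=-18470/259 = -71.31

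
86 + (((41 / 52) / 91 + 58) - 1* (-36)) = 851801/4732 = 180.01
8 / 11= 0.73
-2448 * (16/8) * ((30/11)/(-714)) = 1440/77 = 18.70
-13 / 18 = -0.72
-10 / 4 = -5/2 = -2.50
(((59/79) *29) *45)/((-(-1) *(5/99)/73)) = 111288573/79 = 1408716.11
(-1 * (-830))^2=688900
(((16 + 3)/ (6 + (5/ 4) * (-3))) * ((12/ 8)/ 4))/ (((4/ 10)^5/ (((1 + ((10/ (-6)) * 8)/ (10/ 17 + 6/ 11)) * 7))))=-711134375/30528 = -23294.50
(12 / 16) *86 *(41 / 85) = 5289/170 = 31.11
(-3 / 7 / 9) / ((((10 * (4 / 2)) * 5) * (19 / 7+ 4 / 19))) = -19/116700 = 0.00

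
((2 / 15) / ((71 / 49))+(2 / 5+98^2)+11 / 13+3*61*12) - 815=152105852/13845 = 10986.34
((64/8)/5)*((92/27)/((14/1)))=368/945 = 0.39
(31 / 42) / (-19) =-31/798 = -0.04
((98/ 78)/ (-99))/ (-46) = 49/177606 = 0.00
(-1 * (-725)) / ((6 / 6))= 725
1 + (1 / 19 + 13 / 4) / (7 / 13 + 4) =7747/4484 = 1.73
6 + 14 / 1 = 20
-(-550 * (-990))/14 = -272250/7 = -38892.86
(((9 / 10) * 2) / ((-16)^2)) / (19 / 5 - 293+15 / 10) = -3/122752 = 0.00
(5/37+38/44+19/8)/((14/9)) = 98865/45584 = 2.17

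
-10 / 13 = -0.77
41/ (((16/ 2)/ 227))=9307/8 = 1163.38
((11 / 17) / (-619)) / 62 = -11/652426 = 0.00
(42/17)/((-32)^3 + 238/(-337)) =-2359/31288653 = 0.00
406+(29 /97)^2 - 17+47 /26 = 95626715/244634 = 390.90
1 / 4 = 0.25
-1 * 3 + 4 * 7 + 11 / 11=26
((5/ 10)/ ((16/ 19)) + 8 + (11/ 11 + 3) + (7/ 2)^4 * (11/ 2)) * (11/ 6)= 49159/32 = 1536.22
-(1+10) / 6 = -11/6 = -1.83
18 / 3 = 6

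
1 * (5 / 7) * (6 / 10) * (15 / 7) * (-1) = -45/49 = -0.92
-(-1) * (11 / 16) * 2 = 11/8 = 1.38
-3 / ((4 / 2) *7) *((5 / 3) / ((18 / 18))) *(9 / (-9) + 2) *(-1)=5/14 = 0.36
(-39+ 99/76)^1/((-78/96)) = 11460/247 = 46.40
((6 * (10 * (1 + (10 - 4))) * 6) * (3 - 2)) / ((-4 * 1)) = -630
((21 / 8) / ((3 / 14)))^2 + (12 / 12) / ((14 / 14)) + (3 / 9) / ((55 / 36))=133127/880 = 151.28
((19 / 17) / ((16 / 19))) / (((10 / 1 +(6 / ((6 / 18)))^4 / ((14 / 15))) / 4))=2527/53542520 = 0.00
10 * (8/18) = 40/9 = 4.44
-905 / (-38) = 23.82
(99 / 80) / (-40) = -99/3200 = -0.03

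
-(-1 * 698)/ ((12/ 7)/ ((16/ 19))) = 19544/57 = 342.88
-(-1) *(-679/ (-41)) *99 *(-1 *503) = -33812163/41 = -824686.90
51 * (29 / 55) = 1479/55 = 26.89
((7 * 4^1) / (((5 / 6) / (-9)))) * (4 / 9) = -672/5 = -134.40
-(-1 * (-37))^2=-1369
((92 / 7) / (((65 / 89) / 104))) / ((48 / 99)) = 135102/35 = 3860.06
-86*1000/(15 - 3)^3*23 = -123625/108 = -1144.68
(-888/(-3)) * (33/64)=1221/8 = 152.62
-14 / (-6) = 7/3 = 2.33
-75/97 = -0.77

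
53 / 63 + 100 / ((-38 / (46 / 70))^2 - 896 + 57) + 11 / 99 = 0.99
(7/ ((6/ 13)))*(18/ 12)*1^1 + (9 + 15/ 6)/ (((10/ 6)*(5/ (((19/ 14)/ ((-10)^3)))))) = 22.75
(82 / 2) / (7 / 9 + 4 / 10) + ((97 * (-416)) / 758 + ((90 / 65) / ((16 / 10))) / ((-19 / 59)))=-418963109/19845956 = -21.11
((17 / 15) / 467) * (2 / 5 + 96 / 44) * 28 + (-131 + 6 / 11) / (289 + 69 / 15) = -152079319/565583700 = -0.27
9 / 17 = 0.53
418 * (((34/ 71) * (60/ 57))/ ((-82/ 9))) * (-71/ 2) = 33660/41 = 820.98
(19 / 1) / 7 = 19/7 = 2.71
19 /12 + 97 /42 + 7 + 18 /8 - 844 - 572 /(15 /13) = -1326.59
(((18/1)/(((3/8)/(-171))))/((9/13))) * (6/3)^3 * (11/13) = -80256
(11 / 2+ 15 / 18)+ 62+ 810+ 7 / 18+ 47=16663/18 = 925.72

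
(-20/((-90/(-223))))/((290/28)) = -6244/1305 = -4.78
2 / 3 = 0.67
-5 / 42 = -0.12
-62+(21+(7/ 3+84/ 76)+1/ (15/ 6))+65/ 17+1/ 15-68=-163553/1615 = -101.27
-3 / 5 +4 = 17/5 = 3.40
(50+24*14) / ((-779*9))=-386/7011 = -0.06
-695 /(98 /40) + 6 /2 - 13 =-14390/49 = -293.67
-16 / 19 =-0.84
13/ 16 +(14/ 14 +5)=109/16 = 6.81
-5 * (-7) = 35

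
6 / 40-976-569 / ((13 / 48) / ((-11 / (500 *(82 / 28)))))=-255857977/266500 = -960.07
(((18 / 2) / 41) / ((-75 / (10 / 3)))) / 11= -2/2255 = 0.00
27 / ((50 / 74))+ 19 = 1474/25 = 58.96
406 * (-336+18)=-129108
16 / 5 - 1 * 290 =-1434/5 = -286.80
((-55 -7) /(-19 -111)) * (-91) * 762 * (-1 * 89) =14716506/5 = 2943301.20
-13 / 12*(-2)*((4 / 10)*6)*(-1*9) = -46.80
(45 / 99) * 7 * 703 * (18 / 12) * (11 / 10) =14763/4 = 3690.75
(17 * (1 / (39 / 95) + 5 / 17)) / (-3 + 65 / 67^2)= -4062545/261339 = -15.55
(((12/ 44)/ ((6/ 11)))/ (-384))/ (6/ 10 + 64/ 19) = -95/289536 = 0.00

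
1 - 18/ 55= 37/55 = 0.67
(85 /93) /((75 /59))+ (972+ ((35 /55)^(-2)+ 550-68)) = 99606112/68355 = 1457.19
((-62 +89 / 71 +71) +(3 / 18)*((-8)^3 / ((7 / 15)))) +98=-37078/497 = -74.60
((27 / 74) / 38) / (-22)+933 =57719085/61864 = 933.00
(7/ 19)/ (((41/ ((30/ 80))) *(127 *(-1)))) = -21/791464 = 0.00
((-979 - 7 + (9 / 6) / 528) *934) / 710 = -162082157/124960 = -1297.07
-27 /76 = -0.36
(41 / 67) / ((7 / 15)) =615/469 = 1.31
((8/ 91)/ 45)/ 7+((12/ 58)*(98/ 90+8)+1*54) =9290564/166257 = 55.88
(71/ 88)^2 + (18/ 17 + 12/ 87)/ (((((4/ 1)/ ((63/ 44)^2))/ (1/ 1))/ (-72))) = -166117907/3817792 = -43.51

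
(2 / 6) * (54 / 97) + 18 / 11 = 1944/1067 = 1.82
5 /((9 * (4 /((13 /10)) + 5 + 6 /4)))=130/2241 = 0.06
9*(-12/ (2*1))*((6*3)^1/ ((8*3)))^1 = -81/2 = -40.50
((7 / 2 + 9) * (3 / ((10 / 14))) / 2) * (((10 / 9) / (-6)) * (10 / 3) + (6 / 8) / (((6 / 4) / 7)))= 16345/216 = 75.67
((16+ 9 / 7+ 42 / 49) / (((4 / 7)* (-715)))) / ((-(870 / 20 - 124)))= -127/230230 = 0.00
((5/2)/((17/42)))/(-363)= -35/2057 = -0.02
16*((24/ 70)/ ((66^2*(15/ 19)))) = 304/190575 = 0.00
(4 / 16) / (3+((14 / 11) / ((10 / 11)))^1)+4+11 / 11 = 445/88 = 5.06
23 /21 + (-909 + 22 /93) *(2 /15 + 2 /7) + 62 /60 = -378.69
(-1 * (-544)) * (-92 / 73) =-50048/73 = -685.59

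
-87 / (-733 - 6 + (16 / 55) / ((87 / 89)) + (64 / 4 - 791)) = 416295/7243066 = 0.06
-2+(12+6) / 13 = -8/13 = -0.62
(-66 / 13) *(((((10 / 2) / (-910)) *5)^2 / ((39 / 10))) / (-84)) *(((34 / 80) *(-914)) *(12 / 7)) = -2136475/274299844 = -0.01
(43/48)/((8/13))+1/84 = 1315/896 = 1.47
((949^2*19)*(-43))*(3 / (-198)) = 735791017/66 = 11148348.74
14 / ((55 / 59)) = 826/55 = 15.02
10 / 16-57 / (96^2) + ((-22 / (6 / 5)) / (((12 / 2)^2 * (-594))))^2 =336756847/544195584 = 0.62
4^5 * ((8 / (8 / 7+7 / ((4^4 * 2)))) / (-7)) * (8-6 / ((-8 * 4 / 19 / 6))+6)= -148373504/4145 = -35795.78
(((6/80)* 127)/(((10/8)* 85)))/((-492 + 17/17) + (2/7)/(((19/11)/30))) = -399/2163250 = 0.00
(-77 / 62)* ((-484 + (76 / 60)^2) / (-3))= -8357503/41850 = -199.70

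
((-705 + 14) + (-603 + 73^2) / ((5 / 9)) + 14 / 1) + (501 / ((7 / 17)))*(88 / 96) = 1252317/140 = 8945.12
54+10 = 64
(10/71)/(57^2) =10/230679 = 0.00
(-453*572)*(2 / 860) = -129558/215 = -602.60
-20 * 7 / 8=-35/2 = -17.50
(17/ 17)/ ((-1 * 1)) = -1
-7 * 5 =-35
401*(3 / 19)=1203/19 = 63.32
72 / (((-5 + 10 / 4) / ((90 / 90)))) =-144/5 = -28.80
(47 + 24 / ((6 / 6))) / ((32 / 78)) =2769/16 = 173.06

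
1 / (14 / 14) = 1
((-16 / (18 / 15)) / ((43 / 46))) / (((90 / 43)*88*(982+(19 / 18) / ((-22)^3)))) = -44528/564642087 = 0.00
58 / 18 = 29/9 = 3.22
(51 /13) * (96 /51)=7.38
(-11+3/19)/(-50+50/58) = 5974/27075 = 0.22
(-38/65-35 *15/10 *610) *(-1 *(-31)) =-64531553/65 = -992793.12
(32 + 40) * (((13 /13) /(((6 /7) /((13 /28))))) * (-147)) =-5733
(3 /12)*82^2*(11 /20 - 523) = -17564769/20 = -878238.45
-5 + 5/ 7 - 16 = -142/7 = -20.29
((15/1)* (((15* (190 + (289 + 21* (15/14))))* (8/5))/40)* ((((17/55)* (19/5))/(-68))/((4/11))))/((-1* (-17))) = -10089/800 = -12.61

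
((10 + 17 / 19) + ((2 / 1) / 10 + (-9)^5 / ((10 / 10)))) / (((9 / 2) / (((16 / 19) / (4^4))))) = -5608601/129960 = -43.16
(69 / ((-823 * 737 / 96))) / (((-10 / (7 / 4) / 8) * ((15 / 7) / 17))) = 1839264/15163775 = 0.12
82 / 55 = 1.49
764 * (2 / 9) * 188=287264/9 = 31918.22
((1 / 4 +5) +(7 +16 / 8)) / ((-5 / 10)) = -57/2 = -28.50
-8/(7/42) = -48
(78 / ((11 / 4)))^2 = 97344/121 = 804.50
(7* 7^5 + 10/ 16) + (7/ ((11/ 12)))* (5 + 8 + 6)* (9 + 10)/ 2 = 10474463/88 = 119027.99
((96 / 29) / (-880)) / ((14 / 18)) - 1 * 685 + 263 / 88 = -60917687/89320 = -682.02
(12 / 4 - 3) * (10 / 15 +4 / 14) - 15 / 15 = -1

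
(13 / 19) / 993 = 13/18867 = 0.00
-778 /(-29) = 778/29 = 26.83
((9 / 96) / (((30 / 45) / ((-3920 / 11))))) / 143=-2205/6292 = -0.35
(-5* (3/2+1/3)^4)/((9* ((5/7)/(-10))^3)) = 25109315/1458 = 17221.75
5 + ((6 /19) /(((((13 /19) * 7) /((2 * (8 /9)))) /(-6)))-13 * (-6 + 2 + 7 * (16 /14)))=-4341/91 = -47.70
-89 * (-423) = 37647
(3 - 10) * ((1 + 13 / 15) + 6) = -826/15 = -55.07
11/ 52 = 0.21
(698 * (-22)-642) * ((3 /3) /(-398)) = 7999/199 = 40.20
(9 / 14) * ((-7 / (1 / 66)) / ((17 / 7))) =-2079/17 = -122.29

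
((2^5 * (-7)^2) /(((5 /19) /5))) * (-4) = -119168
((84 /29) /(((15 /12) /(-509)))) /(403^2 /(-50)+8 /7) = 3990560/10985809 = 0.36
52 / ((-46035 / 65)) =-676/9207 = -0.07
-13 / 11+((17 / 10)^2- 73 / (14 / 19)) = -749697/7700 = -97.36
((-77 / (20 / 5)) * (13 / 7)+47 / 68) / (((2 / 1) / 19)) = -5662/17 = -333.06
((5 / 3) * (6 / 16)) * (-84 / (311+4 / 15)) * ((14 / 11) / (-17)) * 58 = 3150/4301 = 0.73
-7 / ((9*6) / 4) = -14/27 = -0.52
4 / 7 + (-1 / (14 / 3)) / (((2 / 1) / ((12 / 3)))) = 1/7 = 0.14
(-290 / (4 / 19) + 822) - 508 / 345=-384311/690 = -556.97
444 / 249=148/83 = 1.78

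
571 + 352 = 923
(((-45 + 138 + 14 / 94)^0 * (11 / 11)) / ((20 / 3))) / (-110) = -3/2200 = 0.00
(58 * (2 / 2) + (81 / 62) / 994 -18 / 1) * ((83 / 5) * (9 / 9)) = 204611683/308140 = 664.02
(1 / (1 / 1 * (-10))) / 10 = -1/100 = -0.01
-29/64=-0.45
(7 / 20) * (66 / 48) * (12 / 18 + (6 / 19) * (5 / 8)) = 15169/36480 = 0.42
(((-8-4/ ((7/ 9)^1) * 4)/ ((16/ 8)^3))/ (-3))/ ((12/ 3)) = 25/84 = 0.30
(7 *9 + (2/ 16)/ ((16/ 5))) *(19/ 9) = 153311/1152 = 133.08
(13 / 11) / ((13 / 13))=13/11 = 1.18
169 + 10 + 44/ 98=8793/49 = 179.45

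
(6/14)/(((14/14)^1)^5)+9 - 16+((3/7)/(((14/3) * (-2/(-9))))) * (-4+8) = -241/49 = -4.92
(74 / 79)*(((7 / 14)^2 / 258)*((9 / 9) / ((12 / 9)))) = 37/54352 = 0.00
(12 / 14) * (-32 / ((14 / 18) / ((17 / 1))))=-29376/49 = -599.51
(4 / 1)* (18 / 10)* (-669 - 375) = -37584/5 = -7516.80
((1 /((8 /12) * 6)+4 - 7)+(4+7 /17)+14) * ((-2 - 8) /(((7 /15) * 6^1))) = -26625/476 = -55.93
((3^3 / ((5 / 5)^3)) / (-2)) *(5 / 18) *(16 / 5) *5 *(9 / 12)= -45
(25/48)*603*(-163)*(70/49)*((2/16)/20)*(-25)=20476875/1792 = 11426.83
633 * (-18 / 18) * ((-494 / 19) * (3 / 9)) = 5486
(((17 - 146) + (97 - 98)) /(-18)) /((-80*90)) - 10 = -10.00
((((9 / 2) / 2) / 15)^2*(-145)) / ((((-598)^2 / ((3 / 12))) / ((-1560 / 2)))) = 783/440128 = 0.00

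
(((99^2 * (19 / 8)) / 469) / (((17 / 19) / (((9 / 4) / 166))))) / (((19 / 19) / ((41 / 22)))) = 118689219/84705152 = 1.40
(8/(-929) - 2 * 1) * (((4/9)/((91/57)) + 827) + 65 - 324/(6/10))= -59818984/84539 = -707.59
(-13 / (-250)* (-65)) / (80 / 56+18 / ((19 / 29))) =-22477/192200 = -0.12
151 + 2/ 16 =1209/8 = 151.12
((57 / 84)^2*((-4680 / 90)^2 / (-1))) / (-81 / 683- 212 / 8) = 6410638/137053 = 46.77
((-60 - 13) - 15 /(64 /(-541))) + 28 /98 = 24229/448 = 54.08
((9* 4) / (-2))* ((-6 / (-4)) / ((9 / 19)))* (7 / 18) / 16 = -133/96 = -1.39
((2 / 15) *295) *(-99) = -3894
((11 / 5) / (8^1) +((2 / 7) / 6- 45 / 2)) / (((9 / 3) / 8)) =-18629/315 = -59.14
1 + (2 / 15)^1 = 17/15 = 1.13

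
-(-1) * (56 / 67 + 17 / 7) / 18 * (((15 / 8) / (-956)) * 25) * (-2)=191375/10760736 = 0.02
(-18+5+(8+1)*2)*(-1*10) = -50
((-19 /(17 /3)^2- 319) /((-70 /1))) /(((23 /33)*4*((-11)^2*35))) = 138543/358273300 = 0.00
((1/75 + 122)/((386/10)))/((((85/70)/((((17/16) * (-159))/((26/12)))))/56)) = -142590882/12545 = -11366.35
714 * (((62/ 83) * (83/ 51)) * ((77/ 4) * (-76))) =-1269884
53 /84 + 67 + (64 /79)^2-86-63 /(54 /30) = -27634339/524244 = -52.71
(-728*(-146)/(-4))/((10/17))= -225862/5 = -45172.40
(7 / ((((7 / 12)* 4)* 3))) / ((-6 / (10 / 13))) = -5/39 = -0.13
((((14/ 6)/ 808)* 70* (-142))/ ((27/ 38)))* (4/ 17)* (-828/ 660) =6081292/509949 = 11.93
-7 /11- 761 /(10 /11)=-92151/110 = -837.74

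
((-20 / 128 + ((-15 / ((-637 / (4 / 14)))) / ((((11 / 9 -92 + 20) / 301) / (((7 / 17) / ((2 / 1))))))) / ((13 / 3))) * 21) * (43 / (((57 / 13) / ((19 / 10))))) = -555653009/9009728 = -61.67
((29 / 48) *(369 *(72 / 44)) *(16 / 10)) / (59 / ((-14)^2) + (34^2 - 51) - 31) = 6292188/11580965 = 0.54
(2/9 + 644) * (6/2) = 5798/3 = 1932.67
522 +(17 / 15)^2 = 117739/225 = 523.28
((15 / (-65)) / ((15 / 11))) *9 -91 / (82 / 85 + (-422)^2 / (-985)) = -28438493/27961830 = -1.02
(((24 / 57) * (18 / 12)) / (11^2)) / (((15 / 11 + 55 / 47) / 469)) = 132258/136895 = 0.97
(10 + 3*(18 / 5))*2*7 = 1456/5 = 291.20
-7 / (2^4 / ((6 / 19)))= -21/152 = -0.14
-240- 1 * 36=-276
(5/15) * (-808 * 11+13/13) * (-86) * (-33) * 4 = -33628408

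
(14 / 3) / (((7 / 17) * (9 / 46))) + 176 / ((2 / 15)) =37204/27 = 1377.93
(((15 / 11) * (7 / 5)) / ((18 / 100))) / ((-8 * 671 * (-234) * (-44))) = -175/911937312 = 0.00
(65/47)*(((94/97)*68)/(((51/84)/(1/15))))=2912/291 = 10.01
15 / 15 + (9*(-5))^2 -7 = 2019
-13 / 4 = -3.25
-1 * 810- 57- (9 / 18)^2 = -3469/4 = -867.25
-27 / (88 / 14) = -189/44 = -4.30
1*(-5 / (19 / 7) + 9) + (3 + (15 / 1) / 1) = 25.16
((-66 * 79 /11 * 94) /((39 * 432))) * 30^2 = -92825/39 = -2380.13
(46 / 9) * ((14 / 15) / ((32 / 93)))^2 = 1083047/28800 = 37.61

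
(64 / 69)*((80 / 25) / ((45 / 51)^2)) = 295936/77625 = 3.81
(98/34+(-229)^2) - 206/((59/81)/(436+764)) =-286932.39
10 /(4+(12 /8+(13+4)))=0.44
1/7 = 0.14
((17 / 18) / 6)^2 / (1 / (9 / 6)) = 289/7776 = 0.04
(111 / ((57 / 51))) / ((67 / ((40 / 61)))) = 0.97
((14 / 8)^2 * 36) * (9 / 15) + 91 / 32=11039/160 = 68.99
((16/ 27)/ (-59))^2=256/2537649 = 0.00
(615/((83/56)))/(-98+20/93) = -1601460/377401 = -4.24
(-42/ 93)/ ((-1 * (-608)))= -7/9424 = 0.00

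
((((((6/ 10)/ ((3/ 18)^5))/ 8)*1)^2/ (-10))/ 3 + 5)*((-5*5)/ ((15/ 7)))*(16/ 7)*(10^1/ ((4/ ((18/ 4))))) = 16998612/5 = 3399722.40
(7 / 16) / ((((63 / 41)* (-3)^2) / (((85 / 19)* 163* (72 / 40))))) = 113611/2736 = 41.52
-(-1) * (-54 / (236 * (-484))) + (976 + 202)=67277963/57112 = 1178.00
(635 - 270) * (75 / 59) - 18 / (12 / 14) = 26136/59 = 442.98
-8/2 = -4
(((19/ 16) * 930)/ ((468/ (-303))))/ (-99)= 297445/41184 = 7.22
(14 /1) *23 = 322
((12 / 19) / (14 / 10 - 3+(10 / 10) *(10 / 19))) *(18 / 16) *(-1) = 45/68 = 0.66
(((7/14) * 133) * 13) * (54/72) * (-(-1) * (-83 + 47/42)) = -849433/16 = -53089.56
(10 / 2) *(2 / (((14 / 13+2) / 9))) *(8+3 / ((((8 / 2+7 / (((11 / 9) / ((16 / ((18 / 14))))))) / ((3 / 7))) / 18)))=312975/1288 = 242.99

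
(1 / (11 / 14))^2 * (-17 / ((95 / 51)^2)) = -8666532/1092025 = -7.94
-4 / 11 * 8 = -32/11 = -2.91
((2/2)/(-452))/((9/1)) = -1/4068 = 0.00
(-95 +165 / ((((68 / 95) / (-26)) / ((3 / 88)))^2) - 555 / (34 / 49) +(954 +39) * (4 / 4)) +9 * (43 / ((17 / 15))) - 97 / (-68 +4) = 564910219/813824 = 694.14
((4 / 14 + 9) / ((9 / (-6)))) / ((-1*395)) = 0.02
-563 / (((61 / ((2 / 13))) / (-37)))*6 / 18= 41662/2379 = 17.51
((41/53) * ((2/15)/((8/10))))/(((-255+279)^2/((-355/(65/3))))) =-2911/793728 = 0.00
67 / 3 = 22.33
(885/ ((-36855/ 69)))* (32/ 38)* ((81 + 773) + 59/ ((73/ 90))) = -112989248/87381 = -1293.06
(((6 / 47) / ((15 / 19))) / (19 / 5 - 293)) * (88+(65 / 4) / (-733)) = -0.05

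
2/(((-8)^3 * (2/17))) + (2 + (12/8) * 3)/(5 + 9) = 1545/3584 = 0.43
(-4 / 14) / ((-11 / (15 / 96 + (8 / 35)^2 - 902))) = -3213657/137200 = -23.42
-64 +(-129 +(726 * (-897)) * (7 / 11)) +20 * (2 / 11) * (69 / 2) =-4559297/11 = -414481.55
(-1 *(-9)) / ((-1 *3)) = -3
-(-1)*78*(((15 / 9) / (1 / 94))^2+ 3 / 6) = 5743517/3 = 1914505.67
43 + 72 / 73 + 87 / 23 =80204/1679 = 47.77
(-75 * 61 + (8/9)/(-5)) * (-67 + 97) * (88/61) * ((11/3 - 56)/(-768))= -355559941/26352 = -13492.71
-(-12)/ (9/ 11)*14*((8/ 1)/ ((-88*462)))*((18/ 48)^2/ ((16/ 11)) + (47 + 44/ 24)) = -150313/76032 = -1.98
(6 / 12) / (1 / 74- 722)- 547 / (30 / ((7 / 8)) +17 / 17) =-204581122/13196469 = -15.50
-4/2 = -2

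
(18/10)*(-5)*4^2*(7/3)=-336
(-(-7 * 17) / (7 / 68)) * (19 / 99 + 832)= 95239372/99 = 962013.86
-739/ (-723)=739/723 = 1.02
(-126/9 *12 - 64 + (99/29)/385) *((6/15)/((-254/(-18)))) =-4238478/644525 = -6.58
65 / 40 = 13/8 = 1.62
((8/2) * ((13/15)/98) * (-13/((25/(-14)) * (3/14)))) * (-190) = -51376/225 = -228.34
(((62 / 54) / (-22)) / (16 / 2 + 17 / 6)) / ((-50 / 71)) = 2201/321750 = 0.01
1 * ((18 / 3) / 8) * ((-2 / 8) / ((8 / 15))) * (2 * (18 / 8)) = -405/256 = -1.58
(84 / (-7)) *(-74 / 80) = 111/10 = 11.10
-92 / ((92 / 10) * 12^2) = -5/72 = -0.07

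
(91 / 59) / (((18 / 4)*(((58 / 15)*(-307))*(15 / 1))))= -91/4727493 = 0.00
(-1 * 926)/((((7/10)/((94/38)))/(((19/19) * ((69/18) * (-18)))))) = 30030180/133 = 225790.83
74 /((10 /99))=3663/5 = 732.60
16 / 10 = 8/5 = 1.60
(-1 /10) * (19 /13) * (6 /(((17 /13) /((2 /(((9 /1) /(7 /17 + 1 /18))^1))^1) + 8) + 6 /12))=-16302/392105 = -0.04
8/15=0.53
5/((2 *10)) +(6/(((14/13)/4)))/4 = 163/28 = 5.82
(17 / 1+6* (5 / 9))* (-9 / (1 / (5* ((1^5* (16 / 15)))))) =-976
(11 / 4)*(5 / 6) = 55/24 = 2.29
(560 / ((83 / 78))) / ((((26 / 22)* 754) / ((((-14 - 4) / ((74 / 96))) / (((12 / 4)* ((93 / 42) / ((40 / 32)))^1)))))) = -93139200/35890777 = -2.60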